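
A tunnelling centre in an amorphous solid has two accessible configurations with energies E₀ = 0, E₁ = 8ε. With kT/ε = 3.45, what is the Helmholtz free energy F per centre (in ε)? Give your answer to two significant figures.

Eᵢ/kT = 0, 2.319.
Z = Σ e^(−Eᵢ/kT) = e^(−0) + e^(−2.319) = 1.000 + 0.09837 = 1.098.
F = −kT ln Z = −3.45 × ln(1.098) = −3.45 × 0.09349 = -0.32 ε.

-0.32 ε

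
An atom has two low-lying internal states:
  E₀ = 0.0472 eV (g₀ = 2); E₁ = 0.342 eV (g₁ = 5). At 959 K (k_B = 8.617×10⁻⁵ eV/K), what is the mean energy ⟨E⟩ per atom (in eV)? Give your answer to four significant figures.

k_BT = 8.617×10⁻⁵ × 959 K = 0.0826370 eV.
Eᵢ/kT = 0.571173, 4.13858.
Z = Σ gᵢe^(−Eᵢ/kT) = 2·e^(−0.571173) + 5·e^(−4.13858) = 1.12972 + 0.0797274 = 1.20945.
⟨E⟩ = Σ Eᵢ gᵢe^(−Eᵢ/kT) / Z = (0.0472·1.12972 + 0.342·0.0797274) / 1.20945 = 0.06663 eV.

0.06663 eV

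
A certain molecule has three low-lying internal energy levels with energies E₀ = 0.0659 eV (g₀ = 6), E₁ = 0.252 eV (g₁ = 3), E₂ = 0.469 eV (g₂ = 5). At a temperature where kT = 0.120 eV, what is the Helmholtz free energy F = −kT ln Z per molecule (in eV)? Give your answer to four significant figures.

-0.1643 eV

Eᵢ/kT = 0.549167, 2.10000, 3.90833.
Z = Σ gᵢe^(−Eᵢ/kT) = 6·e^(−0.549167) + 3·e^(−2.10000) + 5·e^(−3.90833) = 3.46458 + 0.367369 + 0.100370 = 3.93232.
F = −kT ln Z = −0.120 × ln(3.93232) = −0.120 × 1.36923 = -0.1643 eV.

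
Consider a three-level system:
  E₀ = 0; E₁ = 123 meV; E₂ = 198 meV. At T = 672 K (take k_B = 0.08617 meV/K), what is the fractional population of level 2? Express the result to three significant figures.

0.0284

k_BT = 0.08617 × 672 K = 57.906 meV.
Eᵢ/kT = 0, 2.1241, 3.4193.
Z = Σ e^(−Eᵢ/kT) = e^(−0) + e^(−2.1241) + e^(−3.4193) = 1.0000 + 0.11954 + 0.032735 = 1.1523.
P₂ = e^(−E₂/kT) / Z = 0.032735/1.1523 = 0.0284.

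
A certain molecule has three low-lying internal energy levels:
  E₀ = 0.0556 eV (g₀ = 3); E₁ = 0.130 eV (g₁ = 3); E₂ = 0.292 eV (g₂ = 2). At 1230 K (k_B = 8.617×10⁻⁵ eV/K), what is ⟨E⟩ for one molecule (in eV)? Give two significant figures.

k_BT = 8.617×10⁻⁵ × 1230 K = 0.1060 eV.
Eᵢ/kT = 0.5245, 1.226, 2.755.
Z = Σ gᵢe^(−Eᵢ/kT) = 3·e^(−0.5245) + 3·e^(−1.226) + 2·e^(−2.755) = 1.776 + 0.8804 + 0.1272 = 2.784.
⟨E⟩ = Σ Eᵢ gᵢe^(−Eᵢ/kT) / Z = (0.0556·1.776 + 0.130·0.8804 + 0.292·0.1272) / 2.784 = 0.090 eV.

0.090 eV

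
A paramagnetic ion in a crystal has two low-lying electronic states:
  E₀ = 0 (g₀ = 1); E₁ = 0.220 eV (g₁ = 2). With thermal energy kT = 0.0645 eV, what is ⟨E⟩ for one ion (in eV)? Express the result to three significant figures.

0.0136 eV

Eᵢ/kT = 0, 3.4109.
Z = Σ gᵢe^(−Eᵢ/kT) = 1·e^(−0) + 2·e^(−3.4109) = 1.0000 + 0.066023 = 1.0660.
⟨E⟩ = Σ Eᵢ gᵢe^(−Eᵢ/kT) / Z = (0·1.0000 + 0.220·0.066023) / 1.0660 = 0.0136 eV.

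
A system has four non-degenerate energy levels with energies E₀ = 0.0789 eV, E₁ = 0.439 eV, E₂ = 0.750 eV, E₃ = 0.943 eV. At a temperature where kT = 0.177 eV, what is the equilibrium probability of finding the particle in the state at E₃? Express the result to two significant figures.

Eᵢ/kT = 0.4458, 2.480, 4.237, 5.328.
Z = Σ e^(−Eᵢ/kT) = e^(−0.4458) + e^(−2.480) + e^(−4.237) + e^(−5.328) = 0.6403 + 0.08374 + 0.01445 + 0.004854 = 0.7433.
P₃ = e^(−E₃/kT) / Z = 0.004854/0.7433 = 0.0065.

0.0065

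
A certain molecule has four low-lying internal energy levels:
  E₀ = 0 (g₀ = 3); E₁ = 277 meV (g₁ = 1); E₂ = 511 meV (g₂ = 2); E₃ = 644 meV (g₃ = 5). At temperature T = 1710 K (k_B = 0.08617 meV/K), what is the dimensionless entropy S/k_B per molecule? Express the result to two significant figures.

k_BT = 0.08617 × 1710 K = 147.4 meV.
Eᵢ/kT = 0, 1.879, 3.467, 4.369.
Z = Σ gᵢe^(−Eᵢ/kT) = 3·e^(−0) + 1·e^(−1.879) + 2·e^(−3.467) + 5·e^(−4.369) = 3.000 + 0.1527 + 0.06242 + 0.06332 = 3.278.
⟨E⟩ = Σ EᵢPᵢ = 35.07 meV.
S/k_B = ln Z + ⟨E⟩/kT = ln(3.278) + 35.07/147.4 = 1.187 + 0.2379 = 1.4.

1.4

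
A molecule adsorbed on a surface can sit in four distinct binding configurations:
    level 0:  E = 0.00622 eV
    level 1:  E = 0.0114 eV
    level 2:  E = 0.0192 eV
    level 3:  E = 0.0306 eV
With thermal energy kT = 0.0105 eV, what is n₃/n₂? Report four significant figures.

0.3377

n₃/n₂ = exp[−(E₃−E₂)/kT] = exp(−(0.0114 eV)/(0.0105 eV)) = exp(-1.08571) = 0.3377.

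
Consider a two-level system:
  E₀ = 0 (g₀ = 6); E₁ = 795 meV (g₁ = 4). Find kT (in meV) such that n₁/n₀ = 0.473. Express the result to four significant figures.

2316 meV

n₁/n₀ = (g₁/g₀) exp[−(E₁−E₀)/kT] = 0.473.
⇒ (E₁−E₀)/kT = ln((4/6)/0.473) = ln(1.40944) = 0.343192.
kT = 795 meV / 0.343192 = 2316 meV.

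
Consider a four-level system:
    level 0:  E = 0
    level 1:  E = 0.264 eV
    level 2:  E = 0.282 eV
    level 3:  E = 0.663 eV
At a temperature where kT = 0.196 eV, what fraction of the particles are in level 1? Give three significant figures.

0.170

Eᵢ/kT = 0, 1.3469, 1.4388, 3.3827.
Z = Σ e^(−Eᵢ/kT) = e^(−0) + e^(−1.3469) + e^(−1.4388) + e^(−3.3827) = 1.0000 + 0.26005 + 0.23721 + 0.033956 = 1.5312.
P₁ = e^(−E₁/kT) / Z = 0.26005/1.5312 = 0.170.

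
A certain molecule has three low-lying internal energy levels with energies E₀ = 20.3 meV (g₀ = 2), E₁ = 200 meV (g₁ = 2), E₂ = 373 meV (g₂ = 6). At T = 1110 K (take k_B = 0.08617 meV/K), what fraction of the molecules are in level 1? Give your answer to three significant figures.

k_BT = 0.08617 × 1110 K = 95.649 meV.
Eᵢ/kT = 0.21223, 2.0910, 3.8997.
Z = Σ gᵢe^(−Eᵢ/kT) = 2·e^(−0.21223) + 2·e^(−2.0910) + 6·e^(−3.8997) = 1.6176 + 0.24713 + 0.12149 = 1.9862.
P₁ = g₁ e^(−E₁/kT) / Z = 0.24713/1.9862 = 0.124.

0.124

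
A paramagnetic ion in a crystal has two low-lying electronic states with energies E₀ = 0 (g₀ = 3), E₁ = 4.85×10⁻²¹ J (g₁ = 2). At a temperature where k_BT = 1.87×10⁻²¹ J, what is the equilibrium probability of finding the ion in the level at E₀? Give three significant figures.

Eᵢ/kT = 0, 2.5936.
Z = Σ gᵢe^(−Eᵢ/kT) = 3·e^(−0) + 2·e^(−2.5936) = 3.0000 + 0.14950 = 3.1495.
P₀ = g₀ e^(−E₀/kT) / Z = 3.0000/3.1495 = 0.953.

0.953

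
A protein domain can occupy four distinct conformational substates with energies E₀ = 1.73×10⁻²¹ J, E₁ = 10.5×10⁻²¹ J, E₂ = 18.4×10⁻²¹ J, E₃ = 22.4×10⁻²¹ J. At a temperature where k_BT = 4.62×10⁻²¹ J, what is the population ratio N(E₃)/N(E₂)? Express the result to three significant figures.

0.421

n₃/n₂ = exp[−(E₃−E₂)/kT] = exp(−(4.0 ×10⁻²¹ J)/(4.62 ×10⁻²¹ J)) = exp(-0.86580) = 0.421.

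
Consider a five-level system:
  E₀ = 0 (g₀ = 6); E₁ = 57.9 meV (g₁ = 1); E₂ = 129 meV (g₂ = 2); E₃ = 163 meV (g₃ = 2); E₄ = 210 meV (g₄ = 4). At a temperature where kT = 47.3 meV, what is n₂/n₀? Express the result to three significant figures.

n₂/n₀ = (g₂/g₀) exp[−(E₂−E₀)/kT] = (2/6) × exp(−(129 meV)/(47.3 meV)) = (2/6) × exp(-2.7273) = 0.0218.

0.0218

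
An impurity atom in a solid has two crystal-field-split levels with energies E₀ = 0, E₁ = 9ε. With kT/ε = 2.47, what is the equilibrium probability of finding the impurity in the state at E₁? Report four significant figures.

Eᵢ/kT = 0, 3.64372.
Z = Σ e^(−Eᵢ/kT) = e^(−0) + e^(−3.64372) = 1.00000 + 0.0261549 = 1.02615.
P₁ = e^(−E₁/kT) / Z = 0.0261549/1.02615 = 0.02549.

0.02549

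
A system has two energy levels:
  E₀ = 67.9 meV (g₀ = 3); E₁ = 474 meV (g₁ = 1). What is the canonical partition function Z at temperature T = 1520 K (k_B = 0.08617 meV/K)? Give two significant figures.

k_BT = 0.08617 × 1520 K = 131.0 meV.
Eᵢ/kT = 0.5183, 3.618.
Z = Σ gᵢe^(−Eᵢ/kT) = 3·e^(−0.5183) + 1·e^(−3.618) = 1.787 + 0.02684 = 1.814.

Z = 1.8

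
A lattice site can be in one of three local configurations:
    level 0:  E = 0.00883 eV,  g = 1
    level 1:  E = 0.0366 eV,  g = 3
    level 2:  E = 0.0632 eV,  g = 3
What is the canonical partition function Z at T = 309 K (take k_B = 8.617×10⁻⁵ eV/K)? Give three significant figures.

Z = 1.76

k_BT = 8.617×10⁻⁵ × 309 K = 0.026627 eV.
Eᵢ/kT = 0.33162, 1.3745, 2.3735.
Z = Σ gᵢe^(−Eᵢ/kT) = 1·e^(−0.33162) + 3·e^(−1.3745) + 3·e^(−2.3735) = 0.71776 + 0.75890 + 0.27946 = 1.7561.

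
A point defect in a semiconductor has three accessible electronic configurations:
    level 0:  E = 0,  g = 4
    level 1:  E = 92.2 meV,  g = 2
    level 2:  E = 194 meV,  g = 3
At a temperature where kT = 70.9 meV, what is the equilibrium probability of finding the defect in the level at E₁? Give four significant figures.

0.1150

Eᵢ/kT = 0, 1.30042, 2.73625.
Z = Σ gᵢe^(−Eᵢ/kT) = 4·e^(−0) + 2·e^(−1.30042) + 3·e^(−2.73625) = 4.00000 + 0.544835 + 0.194439 = 4.73927.
P₁ = g₁ e^(−E₁/kT) / Z = 0.544835/4.73927 = 0.1150.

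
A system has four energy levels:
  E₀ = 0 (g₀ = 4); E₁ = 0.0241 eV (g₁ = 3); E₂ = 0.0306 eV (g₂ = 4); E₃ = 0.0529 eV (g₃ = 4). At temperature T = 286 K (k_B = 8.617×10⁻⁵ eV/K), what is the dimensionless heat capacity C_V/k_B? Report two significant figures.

0.47

k_BT = 8.617×10⁻⁵ × 286 K = 0.02464 eV.
Eᵢ/kT = 0, 0.9781, 1.242, 2.147.
Z = Σ gᵢe^(−Eᵢ/kT) = 4·e^(−0) + 3·e^(−0.9781) + 4·e^(−1.242) + 4·e^(−2.147) = 4.000 + 1.128 + 1.155 + 0.4673 = 6.750.
⟨E⟩ = 0.01293 eV, ⟨E²⟩ = 0.0004510 eV².
C_V/k_B = (⟨E²⟩ − ⟨E⟩²)/(kT)² = (0.0004510 − 0.0001672)/0.0006071 = 0.47.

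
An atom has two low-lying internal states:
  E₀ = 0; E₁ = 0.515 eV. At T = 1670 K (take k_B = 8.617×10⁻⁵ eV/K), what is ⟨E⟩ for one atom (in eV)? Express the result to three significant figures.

0.0140 eV

k_BT = 8.617×10⁻⁵ × 1670 K = 0.14390 eV.
Eᵢ/kT = 0, 3.5789.
Z = Σ e^(−Eᵢ/kT) = e^(−0) + e^(−3.5789) = 1.0000 + 0.027906 = 1.0279.
⟨E⟩ = Σ Eᵢ e^(−Eᵢ/kT) / Z = (0·1.0000 + 0.515·0.027906) / 1.0279 = 0.0140 eV.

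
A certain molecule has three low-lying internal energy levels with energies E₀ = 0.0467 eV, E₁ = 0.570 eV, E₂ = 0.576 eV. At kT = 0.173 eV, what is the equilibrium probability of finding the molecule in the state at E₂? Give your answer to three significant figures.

Eᵢ/kT = 0.26994, 3.2948, 3.3295.
Z = Σ e^(−Eᵢ/kT) = e^(−0.26994) + e^(−3.2948) + e^(−3.3295) = 0.76343 + 0.037075 + 0.035811 = 0.83632.
P₂ = e^(−E₂/kT) / Z = 0.035811/0.83632 = 0.0428.

0.0428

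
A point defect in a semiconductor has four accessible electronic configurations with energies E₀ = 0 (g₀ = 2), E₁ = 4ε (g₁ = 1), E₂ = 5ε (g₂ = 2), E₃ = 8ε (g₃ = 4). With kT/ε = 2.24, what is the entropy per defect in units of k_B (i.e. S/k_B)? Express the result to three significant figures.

Eᵢ/kT = 0, 1.7857, 2.2321, 3.5714.
Z = Σ gᵢe^(−Eᵢ/kT) = 2·e^(−0) + 1·e^(−1.7857) + 2·e^(−2.2321) + 4·e^(−3.5714) = 2.0000 + 0.16768 + 0.21461 + 0.11247 = 2.4948.
⟨E⟩ = Σ EᵢPᵢ = 1.0596 ε.
S/k_B = ln Z + ⟨E⟩/kT = ln(2.4948) + 1.0596/2.24 = 0.91421 + 0.47304 = 1.39.

1.39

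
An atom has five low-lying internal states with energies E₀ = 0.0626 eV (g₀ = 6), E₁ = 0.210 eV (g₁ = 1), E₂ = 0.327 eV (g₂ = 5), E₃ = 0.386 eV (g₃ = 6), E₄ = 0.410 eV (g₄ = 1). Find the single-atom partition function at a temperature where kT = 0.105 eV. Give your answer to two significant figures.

Eᵢ/kT = 0.5962, 2.000, 3.114, 3.676, 3.905.
Z = Σ gᵢe^(−Eᵢ/kT) = 6·e^(−0.5962) + 1·e^(−2.000) + 5·e^(−3.114) + 6·e^(−3.676) + 1·e^(−3.905) = 3.305 + 0.1353 + 0.2221 + 0.1519 + 0.02014 = 3.834.

Z = 3.8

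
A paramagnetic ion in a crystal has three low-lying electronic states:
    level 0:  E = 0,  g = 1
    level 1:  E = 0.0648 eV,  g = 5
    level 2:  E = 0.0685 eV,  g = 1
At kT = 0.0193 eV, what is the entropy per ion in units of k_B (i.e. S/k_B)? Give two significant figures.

Eᵢ/kT = 0, 3.358, 3.549.
Z = Σ gᵢe^(−Eᵢ/kT) = 1·e^(−0) + 5·e^(−3.358) + 1·e^(−3.549) = 1.000 + 0.1740 + 0.02875 = 1.203.
⟨E⟩ = Σ EᵢPᵢ = 0.01101 eV.
S/k_B = ln Z + ⟨E⟩/kT = ln(1.203) + 0.01101/0.0193 = 0.1848 + 0.5705 = 0.76.

0.76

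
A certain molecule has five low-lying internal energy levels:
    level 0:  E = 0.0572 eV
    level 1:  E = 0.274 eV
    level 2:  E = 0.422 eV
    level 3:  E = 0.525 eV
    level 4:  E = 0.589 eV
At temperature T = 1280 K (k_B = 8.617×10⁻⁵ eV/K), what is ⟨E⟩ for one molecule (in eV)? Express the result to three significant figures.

0.103 eV

k_BT = 8.617×10⁻⁵ × 1280 K = 0.11030 eV.
Eᵢ/kT = 0.51859, 2.4841, 3.8259, 4.7597, 5.3400.
Z = Σ e^(−Eᵢ/kT) = e^(−0.51859) + e^(−2.4841) + e^(−3.8259) + e^(−4.7597) + e^(−5.3400) = 0.59536 + 0.083401 + 0.021799 + 0.0085682 + 0.0047959 = 0.71392.
⟨E⟩ = Σ Eᵢ e^(−Eᵢ/kT) / Z = (0.0572·0.59536 + 0.274·0.083401 + 0.422·0.021799 + 0.525·0.0085682 + 0.589·0.0047959) / 0.71392 = 0.103 eV.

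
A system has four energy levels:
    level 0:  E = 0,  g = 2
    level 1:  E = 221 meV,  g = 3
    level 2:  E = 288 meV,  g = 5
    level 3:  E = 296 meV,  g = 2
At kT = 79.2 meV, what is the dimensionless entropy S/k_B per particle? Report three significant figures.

1.36

Eᵢ/kT = 0, 2.7904, 3.6364, 3.7374.
Z = Σ gᵢe^(−Eᵢ/kT) = 2·e^(−0) + 3·e^(−2.7904) + 5·e^(−3.6364) + 2·e^(−3.7374) = 2.0000 + 0.18419 + 0.13174 + 0.047632 = 2.3636.
⟨E⟩ = Σ EᵢPᵢ = 39.239 meV.
S/k_B = ln Z + ⟨E⟩/kT = ln(2.3636) + 39.239/79.2 = 0.86019 + 0.49544 = 1.36.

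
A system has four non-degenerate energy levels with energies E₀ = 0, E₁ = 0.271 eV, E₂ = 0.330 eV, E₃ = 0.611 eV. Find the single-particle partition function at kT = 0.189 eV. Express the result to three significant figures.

Eᵢ/kT = 0, 1.4339, 1.7460, 3.2328.
Z = Σ e^(−Eᵢ/kT) = e^(−0) + e^(−1.4339) + e^(−1.7460) + e^(−3.2328) = 1.0000 + 0.23838 + 0.17447 + 0.039447 = 1.4523.

Z = 1.45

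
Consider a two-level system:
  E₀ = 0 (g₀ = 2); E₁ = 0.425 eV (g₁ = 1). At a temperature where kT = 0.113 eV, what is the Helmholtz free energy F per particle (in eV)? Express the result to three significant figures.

Eᵢ/kT = 0, 3.7611.
Z = Σ gᵢe^(−Eᵢ/kT) = 2·e^(−0) + 1·e^(−3.7611) = 2.0000 + 0.023258 = 2.0233.
F = −kT ln Z = −0.113 × ln(2.0233) = −0.113 × 0.70473 = -0.0796 eV.

-0.0796 eV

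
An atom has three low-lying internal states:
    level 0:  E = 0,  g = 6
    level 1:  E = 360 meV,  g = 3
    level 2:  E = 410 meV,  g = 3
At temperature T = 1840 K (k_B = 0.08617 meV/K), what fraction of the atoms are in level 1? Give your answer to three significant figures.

0.0474

k_BT = 0.08617 × 1840 K = 158.55 meV.
Eᵢ/kT = 0, 2.2706, 2.5859.
Z = Σ gᵢe^(−Eᵢ/kT) = 6·e^(−0) + 3·e^(−2.2706) + 3·e^(−2.5859) = 6.0000 + 0.30975 + 0.22598 = 6.5357.
P₁ = g₁ e^(−E₁/kT) / Z = 0.30975/6.5357 = 0.0474.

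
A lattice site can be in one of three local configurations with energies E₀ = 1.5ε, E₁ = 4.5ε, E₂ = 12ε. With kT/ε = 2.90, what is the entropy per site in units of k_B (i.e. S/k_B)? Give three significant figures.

Eᵢ/kT = 0.51724, 1.5517, 4.1379.
Z = Σ e^(−Eᵢ/kT) = e^(−0.51724) + e^(−1.5517) + e^(−4.1379) = 0.59616 + 0.21189 + 0.015956 = 0.82401.
⟨E⟩ = Σ EᵢPᵢ = 2.4747 ε.
S/k_B = ln Z + ⟨E⟩/kT = ln(0.82401) + 2.4747/2.90 = -0.19357 + 0.85334 = 0.660.

0.660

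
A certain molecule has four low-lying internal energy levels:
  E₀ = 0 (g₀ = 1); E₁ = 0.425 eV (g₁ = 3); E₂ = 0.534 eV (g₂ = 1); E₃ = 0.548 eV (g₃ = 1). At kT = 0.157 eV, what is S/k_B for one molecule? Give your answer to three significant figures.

Eᵢ/kT = 0, 2.7070, 3.4013, 3.4904.
Z = Σ gᵢe^(−Eᵢ/kT) = 1·e^(−0) + 3·e^(−2.7070) + 1·e^(−3.4013) + 1·e^(−3.4904) = 1.0000 + 0.20021 + 0.033330 + 0.030489 = 1.2640.
⟨E⟩ = Σ EᵢPᵢ = 0.094617 eV.
S/k_B = ln Z + ⟨E⟩/kT = ln(1.2640) + 0.094617/0.157 = 0.23428 + 0.60266 = 0.837.

0.837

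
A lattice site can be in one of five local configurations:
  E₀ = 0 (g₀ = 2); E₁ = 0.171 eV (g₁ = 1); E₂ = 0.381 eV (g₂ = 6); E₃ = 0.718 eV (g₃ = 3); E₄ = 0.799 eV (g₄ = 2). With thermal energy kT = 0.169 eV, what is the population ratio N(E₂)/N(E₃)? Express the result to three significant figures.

n₂/n₃ = (g₂/g₃) exp[−(E₂−E₃)/kT] = (6/3) × exp(−(-0.337 eV)/(0.169 eV)) = (6/3) × exp(1.9941) = 14.7.

14.7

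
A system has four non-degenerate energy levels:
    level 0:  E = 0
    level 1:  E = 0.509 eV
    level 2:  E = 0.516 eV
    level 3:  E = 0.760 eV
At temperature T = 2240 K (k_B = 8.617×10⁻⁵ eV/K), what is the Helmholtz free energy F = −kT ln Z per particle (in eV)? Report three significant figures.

-0.0287 eV

k_BT = 8.617×10⁻⁵ × 2240 K = 0.19302 eV.
Eᵢ/kT = 0, 2.6370, 2.6733, 3.9374.
Z = Σ e^(−Eᵢ/kT) = e^(−0) + e^(−2.6370) + e^(−2.6733) + e^(−3.9374) = 1.0000 + 0.071576 + 0.069024 + 0.019499 = 1.1601.
F = −kT ln Z = −0.19302 × ln(1.1601) = −0.19302 × 0.14851 = -0.0287 eV.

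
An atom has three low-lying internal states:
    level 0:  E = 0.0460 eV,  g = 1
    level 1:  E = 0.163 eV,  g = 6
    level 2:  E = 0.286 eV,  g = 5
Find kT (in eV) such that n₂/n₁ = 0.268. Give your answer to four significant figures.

0.1084 eV

n₂/n₁ = (g₂/g₁) exp[−(E₂−E₁)/kT] = 0.268.
⇒ (E₂−E₁)/kT = ln((5/6)/0.268) = ln(3.10945) = 1.13445.
kT = 0.123 eV / 1.13445 = 0.1084 eV.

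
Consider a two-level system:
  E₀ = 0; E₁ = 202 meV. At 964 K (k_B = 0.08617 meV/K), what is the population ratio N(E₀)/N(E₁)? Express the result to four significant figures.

11.38

k_BT = 0.08617 × 964 K = 83.0679 meV.
n₀/n₁ = exp[−(E₀−E₁)/kT] = exp(−(-202 meV)/(83.0679 meV)) = exp(2.43175) = 11.38.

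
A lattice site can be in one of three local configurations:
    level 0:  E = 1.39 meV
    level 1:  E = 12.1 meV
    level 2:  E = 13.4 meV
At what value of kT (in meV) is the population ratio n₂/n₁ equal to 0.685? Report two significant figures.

n₂/n₁ = exp[−(E₂−E₁)/kT] = 0.685.
⇒ (E₂−E₁)/kT = ln(1/0.685) = ln(1.460) = 0.3784.
kT = 1.3 meV / 0.3784 = 3.4 meV.

3.4 meV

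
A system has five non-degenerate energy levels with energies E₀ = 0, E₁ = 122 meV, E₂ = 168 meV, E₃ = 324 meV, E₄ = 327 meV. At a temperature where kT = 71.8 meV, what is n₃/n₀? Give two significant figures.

0.011

n₃/n₀ = exp[−(E₃−E₀)/kT] = exp(−(324 meV)/(71.8 meV)) = exp(-4.513) = 0.011.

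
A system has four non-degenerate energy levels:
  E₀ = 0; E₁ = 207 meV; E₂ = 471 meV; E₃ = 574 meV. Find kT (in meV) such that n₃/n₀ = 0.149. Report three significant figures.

n₃/n₀ = exp[−(E₃−E₀)/kT] = 0.149.
⇒ (E₃−E₀)/kT = ln(1/0.149) = ln(6.7114) = 1.9038.
kT = 574 meV / 1.9038 = 302 meV.

302 meV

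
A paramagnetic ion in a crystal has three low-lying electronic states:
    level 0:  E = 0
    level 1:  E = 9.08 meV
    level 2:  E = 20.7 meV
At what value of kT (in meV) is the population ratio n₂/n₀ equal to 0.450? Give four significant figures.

n₂/n₀ = exp[−(E₂−E₀)/kT] = 0.450.
⇒ (E₂−E₀)/kT = ln(1/0.450) = ln(2.22222) = 0.798507.
kT = 20.7 meV / 0.798507 = 25.92 meV.

25.92 meV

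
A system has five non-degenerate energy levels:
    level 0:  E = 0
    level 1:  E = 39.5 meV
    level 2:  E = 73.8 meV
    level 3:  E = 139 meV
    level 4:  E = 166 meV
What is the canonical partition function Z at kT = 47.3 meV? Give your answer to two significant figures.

Eᵢ/kT = 0, 0.8351, 1.560, 2.939, 3.510.
Z = Σ e^(−Eᵢ/kT) = e^(−0) + e^(−0.8351) + e^(−1.560) + e^(−2.939) + e^(−3.510) = 1.000 + 0.4338 + 0.2101 + 0.05292 + 0.02990 = 1.727.

Z = 1.7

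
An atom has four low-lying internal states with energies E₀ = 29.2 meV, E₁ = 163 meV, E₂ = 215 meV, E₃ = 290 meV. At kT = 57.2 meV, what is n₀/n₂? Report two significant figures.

n₀/n₂ = exp[−(E₀−E₂)/kT] = exp(−(-185.8 meV)/(57.2 meV)) = exp(3.248) = 26.

26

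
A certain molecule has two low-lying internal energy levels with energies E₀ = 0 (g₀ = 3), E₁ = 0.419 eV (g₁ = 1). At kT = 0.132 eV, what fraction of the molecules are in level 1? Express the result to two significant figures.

Eᵢ/kT = 0, 3.174.
Z = Σ gᵢe^(−Eᵢ/kT) = 3·e^(−0) + 1·e^(−3.174) = 3.000 + 0.04184 = 3.042.
P₁ = g₁ e^(−E₁/kT) / Z = 0.04184/3.042 = 0.014.

0.014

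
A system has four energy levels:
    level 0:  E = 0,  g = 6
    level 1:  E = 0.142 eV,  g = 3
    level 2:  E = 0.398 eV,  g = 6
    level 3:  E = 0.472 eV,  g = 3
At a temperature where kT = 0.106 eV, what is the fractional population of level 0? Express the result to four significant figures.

0.8619

Eᵢ/kT = 0, 1.33962, 3.75472, 4.45283.
Z = Σ gᵢe^(−Eᵢ/kT) = 6·e^(−0) + 3·e^(−1.33962) + 6·e^(−3.75472) + 3·e^(−4.45283) = 6.00000 + 0.785836 + 0.140442 + 0.0349367 = 6.96121.
P₀ = g₀ e^(−E₀/kT) / Z = 6.00000/6.96121 = 0.8619.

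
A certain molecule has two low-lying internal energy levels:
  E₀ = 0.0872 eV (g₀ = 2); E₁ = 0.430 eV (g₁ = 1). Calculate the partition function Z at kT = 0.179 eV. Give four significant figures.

Z = 1.319

Eᵢ/kT = 0.487151, 2.40223.
Z = Σ gᵢe^(−Eᵢ/kT) = 2·e^(−0.487151) + 1·e^(−2.40223) = 1.22875 + 0.0905159 = 1.31927.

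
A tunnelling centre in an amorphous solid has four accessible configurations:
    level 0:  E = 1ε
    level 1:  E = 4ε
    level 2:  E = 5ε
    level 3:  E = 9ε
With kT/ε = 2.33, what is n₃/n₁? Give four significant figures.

n₃/n₁ = exp[−(E₃−E₁)/kT] = exp(−(5ε)/(2.33ε)) = exp(-2.14592) = 0.1170.

0.1170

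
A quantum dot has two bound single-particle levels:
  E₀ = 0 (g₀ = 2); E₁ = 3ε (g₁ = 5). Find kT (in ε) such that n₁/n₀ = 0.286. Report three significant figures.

n₁/n₀ = (g₁/g₀) exp[−(E₁−E₀)/kT] = 0.286.
⇒ (E₁−E₀)/kT = ln((5/2)/0.286) = ln(8.7413) = 2.1681.
kT = 3ε / 2.1681 = 1.38 ε.

1.38 ε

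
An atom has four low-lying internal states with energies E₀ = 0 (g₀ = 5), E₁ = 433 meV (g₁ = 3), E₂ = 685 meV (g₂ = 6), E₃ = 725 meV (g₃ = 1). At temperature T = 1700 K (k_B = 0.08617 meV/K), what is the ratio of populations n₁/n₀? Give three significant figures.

0.0312

k_BT = 0.08617 × 1700 K = 146.49 meV.
n₁/n₀ = (g₁/g₀) exp[−(E₁−E₀)/kT] = (3/5) × exp(−(433 meV)/(146.49 meV)) = (3/5) × exp(-2.9558) = 0.0312.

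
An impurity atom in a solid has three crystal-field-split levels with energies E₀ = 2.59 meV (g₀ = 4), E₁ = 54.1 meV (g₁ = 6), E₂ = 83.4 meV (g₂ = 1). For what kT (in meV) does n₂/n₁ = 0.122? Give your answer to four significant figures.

93.92 meV

n₂/n₁ = (g₂/g₁) exp[−(E₂−E₁)/kT] = 0.122.
⇒ (E₂−E₁)/kT = ln((1/6)/0.122) = ln(1.36612) = 0.311975.
kT = 29.3 meV / 0.311975 = 93.92 meV.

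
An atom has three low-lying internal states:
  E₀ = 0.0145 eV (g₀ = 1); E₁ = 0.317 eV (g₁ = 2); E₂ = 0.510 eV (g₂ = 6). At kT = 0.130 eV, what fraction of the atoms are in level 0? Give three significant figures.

0.753

Eᵢ/kT = 0.11154, 2.4385, 3.9231.
Z = Σ gᵢe^(−Eᵢ/kT) = 1·e^(−0.11154) + 2·e^(−2.4385) + 6·e^(−3.9231) = 0.89446 + 0.17458 + 0.11868 = 1.1877.
P₀ = g₀ e^(−E₀/kT) / Z = 0.89446/1.1877 = 0.753.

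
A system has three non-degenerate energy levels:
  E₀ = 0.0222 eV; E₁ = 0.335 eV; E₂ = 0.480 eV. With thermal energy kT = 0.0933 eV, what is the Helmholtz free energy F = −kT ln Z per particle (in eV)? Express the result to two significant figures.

0.018 eV

Eᵢ/kT = 0.2379, 3.591, 5.145.
Z = Σ e^(−Eᵢ/kT) = e^(−0.2379) + e^(−3.591) + e^(−5.145) = 0.7883 + 0.02757 + 0.005828 = 0.8217.
F = −kT ln Z = −0.0933 × ln(0.8217) = −0.0933 × -0.1964 = 0.018 eV.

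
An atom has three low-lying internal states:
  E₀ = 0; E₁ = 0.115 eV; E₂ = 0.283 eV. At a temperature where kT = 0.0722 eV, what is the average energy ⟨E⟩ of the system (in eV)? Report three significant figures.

Eᵢ/kT = 0, 1.5928, 3.9197.
Z = Σ e^(−Eᵢ/kT) = e^(−0) + e^(−1.5928) + e^(−3.9197) = 1.0000 + 0.20336 + 0.019847 = 1.2232.
⟨E⟩ = Σ Eᵢ e^(−Eᵢ/kT) / Z = (0·1.0000 + 0.115·0.20336 + 0.283·0.019847) / 1.2232 = 0.0237 eV.

0.0237 eV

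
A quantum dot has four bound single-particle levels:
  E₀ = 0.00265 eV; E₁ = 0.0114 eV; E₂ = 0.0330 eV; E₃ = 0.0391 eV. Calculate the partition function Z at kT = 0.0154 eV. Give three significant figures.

Z = 1.52

Eᵢ/kT = 0.17208, 0.74026, 2.1429, 2.5390.
Z = Σ e^(−Eᵢ/kT) = e^(−0.17208) + e^(−0.74026) + e^(−2.1429) + e^(−2.5390) = 0.84191 + 0.47699 + 0.11731 + 0.078945 = 1.5152.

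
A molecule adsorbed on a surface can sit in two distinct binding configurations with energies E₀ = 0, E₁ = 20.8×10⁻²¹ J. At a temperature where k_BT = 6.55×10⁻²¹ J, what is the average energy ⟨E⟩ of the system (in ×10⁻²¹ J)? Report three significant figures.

0.834 ×10⁻²¹ J

Eᵢ/kT = 0, 3.1756.
Z = Σ e^(−Eᵢ/kT) = e^(−0) + e^(−3.1756) = 1.0000 + 0.041769 = 1.0418.
⟨E⟩ = Σ Eᵢ e^(−Eᵢ/kT) / Z = (0·1.0000 + 20.8·0.041769) / 1.0418 = 0.834 ×10⁻²¹ J.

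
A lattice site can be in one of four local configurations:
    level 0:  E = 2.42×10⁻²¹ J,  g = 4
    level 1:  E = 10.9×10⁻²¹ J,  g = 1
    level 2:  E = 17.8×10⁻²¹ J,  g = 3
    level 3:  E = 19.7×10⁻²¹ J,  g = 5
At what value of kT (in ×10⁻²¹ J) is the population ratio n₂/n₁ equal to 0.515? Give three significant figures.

n₂/n₁ = (g₂/g₁) exp[−(E₂−E₁)/kT] = 0.515.
⇒ (E₂−E₁)/kT = ln((3/1)/0.515) = ln(5.8252) = 1.7622.
kT = 6.9 ×10⁻²¹ J / 1.7622 = 3.92 ×10⁻²¹ J.

3.92 ×10⁻²¹ J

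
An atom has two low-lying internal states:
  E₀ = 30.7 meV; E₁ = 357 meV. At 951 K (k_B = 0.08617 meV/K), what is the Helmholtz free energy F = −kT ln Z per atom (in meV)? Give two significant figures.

29 meV

k_BT = 0.08617 × 951 K = 81.95 meV.
Eᵢ/kT = 0.3746, 4.356.
Z = Σ e^(−Eᵢ/kT) = e^(−0.3746) + e^(−4.356) = 0.6876 + 0.01283 = 0.7004.
F = −kT ln Z = −81.95 × ln(0.7004) = −81.95 × -0.3561 = 29 meV.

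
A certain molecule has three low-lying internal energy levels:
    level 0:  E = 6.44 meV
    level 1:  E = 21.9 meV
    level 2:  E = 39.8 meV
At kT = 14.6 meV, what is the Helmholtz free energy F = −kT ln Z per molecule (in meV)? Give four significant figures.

1.029 meV

Eᵢ/kT = 0.441096, 1.50000, 2.72603.
Z = Σ e^(−Eᵢ/kT) = e^(−0.441096) + e^(−1.50000) + e^(−2.72603) = 0.643331 + 0.223130 + 0.0654787 = 0.931940.
F = −kT ln Z = −14.6 × ln(0.931940) = −14.6 × -0.0704868 = 1.029 meV.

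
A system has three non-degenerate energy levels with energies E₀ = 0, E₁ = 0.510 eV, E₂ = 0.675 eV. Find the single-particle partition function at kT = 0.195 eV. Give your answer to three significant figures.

Z = 1.10

Eᵢ/kT = 0, 2.6154, 3.4615.
Z = Σ e^(−Eᵢ/kT) = e^(−0) + e^(−2.6154) + e^(−3.4615) = 1.0000 + 0.073139 + 0.031383 = 1.1045.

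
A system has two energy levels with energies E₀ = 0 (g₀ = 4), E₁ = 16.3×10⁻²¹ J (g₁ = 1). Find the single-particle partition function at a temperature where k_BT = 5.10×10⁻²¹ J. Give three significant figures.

Z = 4.04

Eᵢ/kT = 0, 3.1961.
Z = Σ gᵢe^(−Eᵢ/kT) = 4·e^(−0) + 1·e^(−3.1961) = 4.0000 + 0.040921 = 4.0409.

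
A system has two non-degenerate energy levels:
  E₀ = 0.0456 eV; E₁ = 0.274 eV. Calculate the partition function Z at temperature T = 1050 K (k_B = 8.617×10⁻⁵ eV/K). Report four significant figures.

Z = 0.6525

k_BT = 8.617×10⁻⁵ × 1050 K = 0.0904785 eV.
Eᵢ/kT = 0.503987, 3.02834.
Z = Σ e^(−Eᵢ/kT) = e^(−0.503987) + e^(−3.02834) = 0.604117 + 0.0483959 = 0.652513.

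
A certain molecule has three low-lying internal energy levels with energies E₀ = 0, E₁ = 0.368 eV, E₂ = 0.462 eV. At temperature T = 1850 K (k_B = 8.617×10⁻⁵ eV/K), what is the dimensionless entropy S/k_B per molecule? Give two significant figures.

k_BT = 8.617×10⁻⁵ × 1850 K = 0.1594 eV.
Eᵢ/kT = 0, 2.309, 2.898.
Z = Σ e^(−Eᵢ/kT) = e^(−0) + e^(−2.309) + e^(−2.898) = 1.000 + 0.09936 + 0.05513 = 1.154.
⟨E⟩ = Σ EᵢPᵢ = 0.05376 eV.
S/k_B = ln Z + ⟨E⟩/kT = ln(1.154) + 0.05376/0.1594 = 0.1432 + 0.3373 = 0.48.

0.48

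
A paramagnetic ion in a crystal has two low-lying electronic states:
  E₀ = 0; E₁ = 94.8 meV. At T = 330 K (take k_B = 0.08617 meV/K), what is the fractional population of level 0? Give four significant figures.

0.9656

k_BT = 0.08617 × 330 K = 28.4361 meV.
Eᵢ/kT = 0, 3.33379.
Z = Σ e^(−Eᵢ/kT) = e^(−0) + e^(−3.33379) = 1.00000 + 0.0356577 = 1.03566.
P₀ = e^(−E₀/kT) / Z = 1.00000/1.03566 = 0.9656.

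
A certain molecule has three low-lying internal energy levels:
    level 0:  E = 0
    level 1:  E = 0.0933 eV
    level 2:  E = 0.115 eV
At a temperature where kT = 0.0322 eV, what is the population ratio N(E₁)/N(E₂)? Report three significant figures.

1.96

n₁/n₂ = exp[−(E₁−E₂)/kT] = exp(−(-0.0217 eV)/(0.0322 eV)) = exp(0.67391) = 1.96.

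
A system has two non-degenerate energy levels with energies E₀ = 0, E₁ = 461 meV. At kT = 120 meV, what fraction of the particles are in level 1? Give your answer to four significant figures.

0.02101

Eᵢ/kT = 0, 3.84167.
Z = Σ e^(−Eᵢ/kT) = e^(−0) + e^(−3.84167) = 1.00000 + 0.0214577 = 1.02146.
P₁ = e^(−E₁/kT) / Z = 0.0214577/1.02146 = 0.02101.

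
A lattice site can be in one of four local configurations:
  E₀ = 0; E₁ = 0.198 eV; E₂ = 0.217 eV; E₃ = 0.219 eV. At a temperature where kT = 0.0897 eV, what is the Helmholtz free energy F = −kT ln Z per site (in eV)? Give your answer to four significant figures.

Eᵢ/kT = 0, 2.20736, 2.41918, 2.44147.
Z = Σ e^(−Eᵢ/kT) = e^(−0) + e^(−2.20736) + e^(−2.41918) + e^(−2.44147) = 1.00000 + 0.109991 + 0.0889946 + 0.0870328 = 1.28602.
F = −kT ln Z = −0.0897 × ln(1.28602) = −0.0897 × 0.251552 = -0.02256 eV.

-0.02256 eV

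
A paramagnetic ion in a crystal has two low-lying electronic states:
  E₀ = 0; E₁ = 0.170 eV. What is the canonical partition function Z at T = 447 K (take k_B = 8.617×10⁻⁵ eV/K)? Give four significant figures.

k_BT = 8.617×10⁻⁵ × 447 K = 0.0385180 eV.
Eᵢ/kT = 0, 4.41352.
Z = Σ e^(−Eᵢ/kT) = e^(−0) + e^(−4.41352) = 1.00000 + 0.0121125 = 1.01211.

Z = 1.012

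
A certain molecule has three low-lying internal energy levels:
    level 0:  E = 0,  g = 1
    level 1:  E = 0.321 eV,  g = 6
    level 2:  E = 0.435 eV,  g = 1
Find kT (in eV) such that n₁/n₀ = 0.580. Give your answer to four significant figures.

n₁/n₀ = (g₁/g₀) exp[−(E₁−E₀)/kT] = 0.580.
⇒ (E₁−E₀)/kT = ln((6/1)/0.580) = ln(10.3448) = 2.33648.
kT = 0.321 eV / 2.33648 = 0.1374 eV.

0.1374 eV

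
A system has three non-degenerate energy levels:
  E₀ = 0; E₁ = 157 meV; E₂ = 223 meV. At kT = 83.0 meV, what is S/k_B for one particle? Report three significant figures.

0.582

Eᵢ/kT = 0, 1.8916, 2.6867.
Z = Σ e^(−Eᵢ/kT) = e^(−0) + e^(−1.8916) + e^(−2.6867) = 1.0000 + 0.15083 + 0.068105 = 1.2189.
⟨E⟩ = Σ EᵢPᵢ = 31.888 meV.
S/k_B = ln Z + ⟨E⟩/kT = ln(1.2189) + 31.888/83.0 = 0.19795 + 0.38419 = 0.582.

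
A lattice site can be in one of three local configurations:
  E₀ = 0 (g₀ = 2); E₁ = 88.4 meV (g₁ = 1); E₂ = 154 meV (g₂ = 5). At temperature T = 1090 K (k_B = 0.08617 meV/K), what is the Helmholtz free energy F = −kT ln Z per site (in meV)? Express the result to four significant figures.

k_BT = 0.08617 × 1090 K = 93.9253 meV.
Eᵢ/kT = 0, 0.941173, 1.63960.
Z = Σ gᵢe^(−Eᵢ/kT) = 2·e^(−0) + 1·e^(−0.941173) + 5·e^(−1.63960) = 2.00000 + 0.390170 + 0.970288 = 3.36046.
F = −kT ln Z = −93.9253 × ln(3.36046) = −93.9253 × 1.21208 = -113.8 meV.

-113.8 meV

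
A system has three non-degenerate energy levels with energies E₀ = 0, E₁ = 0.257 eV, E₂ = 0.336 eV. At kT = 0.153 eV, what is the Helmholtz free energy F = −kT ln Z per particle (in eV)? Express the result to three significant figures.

-0.0399 eV

Eᵢ/kT = 0, 1.6797, 2.1961.
Z = Σ e^(−Eᵢ/kT) = e^(−0) + e^(−1.6797) + e^(−2.1961) = 1.0000 + 0.18643 + 0.11124 = 1.2977.
F = −kT ln Z = −0.153 × ln(1.2977) = −0.153 × 0.26059 = -0.0399 eV.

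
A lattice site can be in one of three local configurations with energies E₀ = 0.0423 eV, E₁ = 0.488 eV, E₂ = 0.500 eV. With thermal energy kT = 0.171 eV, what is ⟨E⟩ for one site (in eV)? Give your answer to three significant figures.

0.0986 eV

Eᵢ/kT = 0.24737, 2.8538, 2.9240.
Z = Σ e^(−Eᵢ/kT) = e^(−0.24737) + e^(−2.8538) + e^(−2.9240) = 0.78085 + 0.057625 + 0.053718 = 0.89219.
⟨E⟩ = Σ Eᵢ e^(−Eᵢ/kT) / Z = (0.0423·0.78085 + 0.488·0.057625 + 0.500·0.053718) / 0.89219 = 0.0986 eV.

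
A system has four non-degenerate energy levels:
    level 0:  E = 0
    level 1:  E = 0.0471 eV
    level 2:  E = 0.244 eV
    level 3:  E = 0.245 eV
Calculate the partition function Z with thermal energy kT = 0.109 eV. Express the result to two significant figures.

Z = 1.9

Eᵢ/kT = 0, 0.4321, 2.239, 2.248.
Z = Σ e^(−Eᵢ/kT) = e^(−0) + e^(−0.4321) + e^(−2.239) + e^(−2.248) = 1.000 + 0.6491 + 0.1066 + 0.1056 = 1.861.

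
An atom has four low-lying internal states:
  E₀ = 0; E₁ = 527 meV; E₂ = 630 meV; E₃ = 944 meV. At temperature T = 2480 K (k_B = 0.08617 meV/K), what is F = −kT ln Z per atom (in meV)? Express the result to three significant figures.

k_BT = 0.08617 × 2480 K = 213.70 meV.
Eᵢ/kT = 0, 2.4661, 2.9481, 4.4174.
Z = Σ e^(−Eᵢ/kT) = e^(−0) + e^(−2.4661) + e^(−2.9481) + e^(−4.4174) = 1.0000 + 0.084915 + 0.052439 + 0.012066 = 1.1494.
F = −kT ln Z = −213.70 × ln(1.1494) = −213.70 × 0.13924 = -29.8 meV.

-29.8 meV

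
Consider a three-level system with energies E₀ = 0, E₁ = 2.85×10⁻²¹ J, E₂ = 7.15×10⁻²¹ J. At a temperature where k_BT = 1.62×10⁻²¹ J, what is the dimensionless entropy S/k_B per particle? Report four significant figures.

Eᵢ/kT = 0, 1.75926, 4.41358.
Z = Σ e^(−Eᵢ/kT) = e^(−0) + e^(−1.75926) + e^(−4.41358) = 1.00000 + 0.172172 + 0.0121117 = 1.18428.
⟨E⟩ = Σ EᵢPᵢ = 0.487460 ×10⁻²¹ J.
S/k_B = ln Z + ⟨E⟩/kT = ln(1.18428) + 0.487460/1.62 = 0.169135 + 0.300901 = 0.4700.

0.4700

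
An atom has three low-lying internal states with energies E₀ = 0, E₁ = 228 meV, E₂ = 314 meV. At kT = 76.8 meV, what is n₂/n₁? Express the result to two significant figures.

0.33

n₂/n₁ = exp[−(E₂−E₁)/kT] = exp(−(86 meV)/(76.8 meV)) = exp(-1.120) = 0.33.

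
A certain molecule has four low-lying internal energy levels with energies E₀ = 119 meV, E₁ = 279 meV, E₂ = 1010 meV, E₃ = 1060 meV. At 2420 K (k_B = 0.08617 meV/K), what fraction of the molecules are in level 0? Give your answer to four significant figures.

0.6715

k_BT = 0.08617 × 2420 K = 208.531 meV.
Eᵢ/kT = 0.570659, 1.33793, 4.84340, 5.08318.
Z = Σ e^(−Eᵢ/kT) = e^(−0.570659) + e^(−1.33793) + e^(−4.84340) + e^(−5.08318) = 0.565153 + 0.262388 + 0.00788022 + 0.00620016 = 0.841621.
P₀ = e^(−E₀/kT) / Z = 0.565153/0.841621 = 0.6715.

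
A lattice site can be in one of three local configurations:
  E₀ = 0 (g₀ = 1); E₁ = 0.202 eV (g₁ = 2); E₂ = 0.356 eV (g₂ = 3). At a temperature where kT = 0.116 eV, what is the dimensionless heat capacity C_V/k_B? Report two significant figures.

Eᵢ/kT = 0, 1.741, 3.069.
Z = Σ gᵢe^(−Eᵢ/kT) = 1·e^(−0) + 2·e^(−1.741) + 3·e^(−3.069) = 1.000 + 0.3507 + 0.1394 = 1.490.
⟨E⟩ = 0.08085 eV, ⟨E²⟩ = 0.02146 eV².
C_V/k_B = (⟨E²⟩ − ⟨E⟩²)/(kT)² = (0.02146 − 0.006537)/0.01346 = 1.1.

1.1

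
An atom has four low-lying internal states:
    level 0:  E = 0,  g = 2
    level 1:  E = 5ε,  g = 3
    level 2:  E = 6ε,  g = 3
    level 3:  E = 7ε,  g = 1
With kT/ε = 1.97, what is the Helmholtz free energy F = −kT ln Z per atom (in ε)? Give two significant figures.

-1.7 ε

Eᵢ/kT = 0, 2.538, 3.046, 3.553.
Z = Σ gᵢe^(−Eᵢ/kT) = 2·e^(−0) + 3·e^(−2.538) + 3·e^(−3.046) + 1·e^(−3.553) = 2.000 + 0.2371 + 0.1426 + 0.02864 = 2.408.
F = −kT ln Z = −1.97 × ln(2.408) = −1.97 × 0.8788 = -1.7 ε.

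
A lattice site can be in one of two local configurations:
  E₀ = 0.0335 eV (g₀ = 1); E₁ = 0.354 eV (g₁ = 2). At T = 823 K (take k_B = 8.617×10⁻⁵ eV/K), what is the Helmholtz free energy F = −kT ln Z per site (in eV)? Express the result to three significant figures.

0.0320 eV

k_BT = 8.617×10⁻⁵ × 823 K = 0.070918 eV.
Eᵢ/kT = 0.47238, 4.9917.
Z = Σ gᵢe^(−Eᵢ/kT) = 1·e^(−0.47238) + 2·e^(−4.9917) = 0.62352 + 0.013588 = 0.63711.
F = −kT ln Z = −0.070918 × ln(0.63711) = −0.070918 × -0.45081 = 0.0320 eV.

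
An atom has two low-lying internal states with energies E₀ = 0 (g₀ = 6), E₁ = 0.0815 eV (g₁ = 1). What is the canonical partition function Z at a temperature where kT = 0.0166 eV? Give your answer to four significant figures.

Z = 6.007

Eᵢ/kT = 0, 4.90964.
Z = Σ gᵢe^(−Eᵢ/kT) = 6·e^(−0) + 1·e^(−4.90964) = 6.00000 + 0.00737514 = 6.00738.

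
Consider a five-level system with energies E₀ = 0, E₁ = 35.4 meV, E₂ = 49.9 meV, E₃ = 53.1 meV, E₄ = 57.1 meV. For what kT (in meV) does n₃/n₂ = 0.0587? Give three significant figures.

1.13 meV

n₃/n₂ = exp[−(E₃−E₂)/kT] = 0.0587.
⇒ (E₃−E₂)/kT = ln(1/0.0587) = ln(17.036) = 2.8353.
kT = 3.2 meV / 2.8353 = 1.13 meV.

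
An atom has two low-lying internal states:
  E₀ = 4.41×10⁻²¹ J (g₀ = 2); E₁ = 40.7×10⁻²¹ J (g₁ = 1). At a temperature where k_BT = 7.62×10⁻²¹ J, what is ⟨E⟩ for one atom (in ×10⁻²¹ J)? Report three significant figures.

Eᵢ/kT = 0.57874, 5.3412.
Z = Σ gᵢe^(−Eᵢ/kT) = 2·e^(−0.57874) + 1·e^(−5.3412) = 1.1212 + 0.0047901 = 1.1260.
⟨E⟩ = Σ Eᵢ gᵢe^(−Eᵢ/kT) / Z = (4.41·1.1212 + 40.7·0.0047901) / 1.1260 = 4.56 ×10⁻²¹ J.

4.56 ×10⁻²¹ J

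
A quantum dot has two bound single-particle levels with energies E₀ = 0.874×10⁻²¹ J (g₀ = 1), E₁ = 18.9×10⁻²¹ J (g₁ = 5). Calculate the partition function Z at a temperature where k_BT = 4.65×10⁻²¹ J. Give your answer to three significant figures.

Z = 0.915

Eᵢ/kT = 0.18796, 4.0645.
Z = Σ gᵢe^(−Eᵢ/kT) = 1·e^(−0.18796) + 5·e^(−4.0645) = 0.82865 + 0.085858 = 0.91451.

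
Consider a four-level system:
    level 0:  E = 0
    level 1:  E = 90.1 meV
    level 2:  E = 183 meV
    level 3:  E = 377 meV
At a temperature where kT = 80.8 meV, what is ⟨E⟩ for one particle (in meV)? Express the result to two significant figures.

36 meV

Eᵢ/kT = 0, 1.115, 2.265, 4.666.
Z = Σ e^(−Eᵢ/kT) = e^(−0) + e^(−1.115) + e^(−2.265) + e^(−4.666) = 1.000 + 0.3279 + 0.1038 + 0.009410 = 1.441.
⟨E⟩ = Σ Eᵢ e^(−Eᵢ/kT) / Z = (0·1.000 + 90.1·0.3279 + 183·0.1038 + 377·0.009410) / 1.441 = 36 meV.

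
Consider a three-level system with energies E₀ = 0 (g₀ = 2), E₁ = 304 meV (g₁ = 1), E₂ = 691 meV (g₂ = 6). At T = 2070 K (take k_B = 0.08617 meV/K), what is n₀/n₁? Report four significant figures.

11.00

k_BT = 0.08617 × 2070 K = 178.372 meV.
n₀/n₁ = (g₀/g₁) exp[−(E₀−E₁)/kT] = (2/1) × exp(−(-304 meV)/(178.372 meV)) = (2/1) × exp(1.70430) = 11.00.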